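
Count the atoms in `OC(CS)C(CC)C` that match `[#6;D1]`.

The query [#6;D1] means: carbon bonded to exactly one heavy atom.
Check the 8 heavy atoms by environment: 2× C (D2) → no; 2× C (D3) → no; 2× C (D1) → match; 1× O (D1) → no; 1× S (D1) → no.
That gives 2 matching atoms.

2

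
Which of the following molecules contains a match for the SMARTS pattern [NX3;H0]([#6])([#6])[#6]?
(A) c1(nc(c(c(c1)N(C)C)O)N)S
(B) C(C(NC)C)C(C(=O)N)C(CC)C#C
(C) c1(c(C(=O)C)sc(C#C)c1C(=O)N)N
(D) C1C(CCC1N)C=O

A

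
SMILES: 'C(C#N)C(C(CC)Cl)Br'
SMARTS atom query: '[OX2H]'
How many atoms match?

0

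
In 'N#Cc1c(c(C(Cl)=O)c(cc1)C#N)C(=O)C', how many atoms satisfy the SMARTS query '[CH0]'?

The query [CH0] means: aliphatic carbon with no attached hydrogen.
Check the 16 heavy atoms by environment: 4× c (aromatic, H0) → no; 2× c (aromatic, H1) → no; 4× C (H0) → match; 2× N (H0) → no; 2× O (H0) → no; 1× Cl (H0) → no; 1× C (H3) → no.
That gives 4 matching atoms.

4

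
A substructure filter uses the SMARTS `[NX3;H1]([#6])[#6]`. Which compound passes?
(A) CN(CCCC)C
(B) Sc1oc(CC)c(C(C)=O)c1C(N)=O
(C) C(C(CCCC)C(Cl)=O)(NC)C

C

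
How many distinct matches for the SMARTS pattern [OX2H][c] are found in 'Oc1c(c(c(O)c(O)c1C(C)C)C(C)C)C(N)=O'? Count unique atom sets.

3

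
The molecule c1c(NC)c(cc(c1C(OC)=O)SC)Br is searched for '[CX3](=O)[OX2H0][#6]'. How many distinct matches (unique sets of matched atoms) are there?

[CX3](=O)[OX2H0][#6] is the SMARTS for an ester: a carbonyl carbon bonded to an oxygen that is itself bonded to carbon (no H on that O).
Exactly one fragment in the molecule meets all constraints, giving 1 match.

1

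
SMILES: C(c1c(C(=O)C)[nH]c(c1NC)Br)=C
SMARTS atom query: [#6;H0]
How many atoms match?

5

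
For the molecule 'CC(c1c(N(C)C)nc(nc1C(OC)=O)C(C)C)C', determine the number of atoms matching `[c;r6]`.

4

Check the 19 heavy atoms by environment: 2× n (aromatic, in 6-ring) → no; 4× c (aromatic, in 6-ring) → match; 1× N (acyclic) → no; 10× C (acyclic) → no; 2× O (acyclic) → no.
That gives 4 matching atoms.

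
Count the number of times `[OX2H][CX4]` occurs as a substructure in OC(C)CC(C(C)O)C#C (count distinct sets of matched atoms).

2

[OX2H][CX4] is the SMARTS for an aliphatic alcohol: a hydroxyl oxygen bound to an sp3 (X4) carbon.
The molecule carries 2 separate instances of a hydroxyl group (-OH) meeting every constraint; each maps to a distinct set of atoms, giving 2 matches.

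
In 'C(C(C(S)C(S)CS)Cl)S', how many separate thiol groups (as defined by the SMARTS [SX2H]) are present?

4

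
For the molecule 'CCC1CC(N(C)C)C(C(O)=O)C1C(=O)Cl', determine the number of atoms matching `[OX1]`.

Check the 16 heavy atoms by environment: 9× C (X4) → no; 2× C (X3) → no; 2× O (X1) → match; 1× Cl (X1) → no; 1× O (X2) → no; 1× N (X3) → no.
That gives 2 matching atoms.

2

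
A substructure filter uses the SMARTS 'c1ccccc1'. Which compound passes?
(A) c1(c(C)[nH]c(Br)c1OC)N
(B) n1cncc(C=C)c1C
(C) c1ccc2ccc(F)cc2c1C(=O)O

c1ccccc1 describes six aromatic carbons in a ring (a benzene ring).
(A) has a methyl group (-CH3) but no six-membered all-carbon aromatic ring is present.
(B) has a methyl group (-CH3) but no six-membered all-carbon aromatic ring is present.
(C) contains the required atom environment, so the pattern matches.
So the answer is (C).

C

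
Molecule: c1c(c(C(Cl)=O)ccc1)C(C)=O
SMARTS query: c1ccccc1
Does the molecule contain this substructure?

Yes

The pattern c1ccccc1 describes six aromatic carbons in a ring — a benzene ring.
The required atom environment is present in the molecule, so the pattern matches.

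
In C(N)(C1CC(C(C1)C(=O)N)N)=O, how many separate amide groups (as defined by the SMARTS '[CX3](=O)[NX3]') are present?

[CX3](=O)[NX3] is the SMARTS for an amide: a carbonyl carbon bonded to a trivalent nitrogen.
The molecule carries 2 separate instances of a primary amide (-C(=O)NH2) meeting every constraint; each maps to a distinct set of atoms, giving 2 matches.

2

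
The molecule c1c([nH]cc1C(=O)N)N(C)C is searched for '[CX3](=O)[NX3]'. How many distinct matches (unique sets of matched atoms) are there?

1

[CX3](=O)[NX3] is the SMARTS for an amide: a carbonyl carbon bonded to a trivalent nitrogen.
Exactly one fragment in the molecule meets all constraints, giving 1 match.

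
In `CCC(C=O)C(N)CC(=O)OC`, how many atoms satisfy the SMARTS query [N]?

Check the 12 heavy atoms by environment: 8× C → no; 3× O → no; 1× N → match.
That gives 1 matching atom.

1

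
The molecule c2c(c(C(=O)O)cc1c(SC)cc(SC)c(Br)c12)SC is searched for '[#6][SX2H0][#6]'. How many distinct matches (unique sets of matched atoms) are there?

3

[#6][SX2H0][#6] is the SMARTS for a thioether: an aliphatic sulfur bridging two carbons with no H on the sulfur.
The molecule carries 3 separate instances of a methylthio ether (-SCH3) meeting every constraint; each maps to a distinct set of atoms, giving 3 matches.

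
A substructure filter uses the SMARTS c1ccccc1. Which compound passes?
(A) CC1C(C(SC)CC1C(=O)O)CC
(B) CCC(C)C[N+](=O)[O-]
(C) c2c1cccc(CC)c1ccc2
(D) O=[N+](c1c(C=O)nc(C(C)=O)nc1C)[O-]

c1ccccc1 describes six aromatic carbons in a ring (a benzene ring).
(A) has a methyl group (-CH3) but no six-membered all-carbon aromatic ring is present.
(B) has a methyl group (-CH3) but no six-membered all-carbon aromatic ring is present.
(C) contains the required atom environment, so the pattern matches.
(D) has a methyl group (-CH3) but no six-membered all-carbon aromatic ring is present.
So the answer is (C).

C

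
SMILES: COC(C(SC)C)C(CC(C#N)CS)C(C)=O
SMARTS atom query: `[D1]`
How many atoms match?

The query [D1] means: atom with exactly one heavy-atom neighbour (degree 1).
Check the 17 heavy atoms by environment: 3× C (D2) → no; 5× C (D3) → no; 4× C (D1) → match; 1× N (D1) → match; 1× O (D2) → no; 1× S (D1) → match; 1× O (D1) → match; 1× S (D2) → no.
Summing the matching environments: 4 + 1 + 1 + 1 = 7 matching atoms.

7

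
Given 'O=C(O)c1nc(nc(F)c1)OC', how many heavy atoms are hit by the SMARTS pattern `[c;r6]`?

The query [c;r6] means: aromatic carbon that belongs to a six-membered ring.
Check the 12 heavy atoms by environment: 2× n (aromatic, in 6-ring) → no; 4× c (aromatic, in 6-ring) → match; 1× F (acyclic) → no; 3× O (acyclic) → no; 2× C (acyclic) → no.
That gives 4 matching atoms.

4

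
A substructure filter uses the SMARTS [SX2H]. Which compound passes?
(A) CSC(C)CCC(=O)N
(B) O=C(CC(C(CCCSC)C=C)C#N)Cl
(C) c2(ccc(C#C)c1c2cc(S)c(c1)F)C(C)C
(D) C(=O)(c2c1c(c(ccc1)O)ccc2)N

[SX2H] describes an aliphatic sulfur with two connections, one being H (a thiol).
(A) has a methylthio ether (-SCH3) but the sulfur has H0 (bonded to two carbons), not H1.
(B) has a methylthio ether (-SCH3) but the sulfur has H0 (bonded to two carbons), not H1.
(C) contains a thiol (-SH), which satisfies every atom and bond constraint.
(D) has a hydroxyl group (-OH) but it is an -OH, not an -SH.
So the answer is (C).

C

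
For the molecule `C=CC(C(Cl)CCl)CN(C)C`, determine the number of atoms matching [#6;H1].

3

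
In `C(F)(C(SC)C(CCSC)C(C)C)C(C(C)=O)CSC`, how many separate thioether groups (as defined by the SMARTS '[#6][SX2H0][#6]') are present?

3

[#6][SX2H0][#6] is the SMARTS for a thioether: an aliphatic sulfur bridging two carbons with no H on the sulfur.
The molecule carries 3 separate instances of a methylthio ether (-SCH3) meeting every constraint; each maps to a distinct set of atoms, giving 3 matches.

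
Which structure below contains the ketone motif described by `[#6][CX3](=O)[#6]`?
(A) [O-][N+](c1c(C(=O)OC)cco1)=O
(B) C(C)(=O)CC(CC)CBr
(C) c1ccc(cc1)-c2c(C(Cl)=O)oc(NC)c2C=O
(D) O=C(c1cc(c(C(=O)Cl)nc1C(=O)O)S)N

[#6][CX3](=O)[#6] describes a carbonyl carbon (no H) flanked by two carbons (a ketone).
(A) has a methyl-ester group (-C(=O)OCH3) but one neighbour of the carbonyl carbon is O, not C.
(B) contains an acetyl/ketone group (-C(=O)CH3), which satisfies every atom and bond constraint.
(C) has an aldehyde (-CHO) but the carbonyl carbon has H1, so it is not flanked by two carbons.
(D) has a carboxylic acid group (-C(=O)OH) but one neighbour of the carbonyl carbon is O, not C.
So the answer is (B).

B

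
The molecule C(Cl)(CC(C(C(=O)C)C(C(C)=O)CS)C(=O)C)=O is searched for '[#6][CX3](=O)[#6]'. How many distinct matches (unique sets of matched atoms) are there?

3

[#6][CX3](=O)[#6] is the SMARTS for a ketone: a carbonyl carbon (no H) flanked by two carbons.
The molecule carries 3 separate instances of an acetyl/ketone group (-C(=O)CH3) meeting every constraint; each maps to a distinct set of atoms, giving 3 matches.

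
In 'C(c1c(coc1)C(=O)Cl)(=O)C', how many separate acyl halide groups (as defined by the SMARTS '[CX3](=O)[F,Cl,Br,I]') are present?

1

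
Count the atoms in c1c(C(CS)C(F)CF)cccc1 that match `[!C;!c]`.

The query [!C;!c] means: neither aliphatic nor aromatic carbon — same as [!#6].
Check the 13 heavy atoms by environment: 4× C → no; 2× F → match; 1× S → match; 6× c (aromatic) → no.
Summing the matching environments: 2 + 1 = 3 matching atoms.

3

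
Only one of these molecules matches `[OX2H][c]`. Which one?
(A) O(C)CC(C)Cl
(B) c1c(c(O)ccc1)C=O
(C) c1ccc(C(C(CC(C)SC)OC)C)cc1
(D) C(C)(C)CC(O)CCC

B

[OX2H][c] describes a hydroxyl oxygen attached to an aromatic carbon (a phenol).
(A) has a methoxy ether (-OCH3) but the oxygen has H0, not H1.
(B) contains a hydroxyl group (-OH), which satisfies every atom and bond constraint.
(C) has a methoxy ether (-OCH3) but the oxygen has H0, not H1.
(D) has a hydroxyl group (-OH) but the -OH is on an aliphatic carbon, not an aromatic c.
So the answer is (B).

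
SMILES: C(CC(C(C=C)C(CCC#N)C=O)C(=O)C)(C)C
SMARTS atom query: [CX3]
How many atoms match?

4

The query [CX3] means: C with X3: aliphatic carbon with exactly 3 total connections.
Check the 18 heavy atoms by environment: 10× C (X4) → no; 1× C (X2) → no; 1× N (X1) → no; 4× C (X3) → match; 2× O (X1) → no.
That gives 4 matching atoms.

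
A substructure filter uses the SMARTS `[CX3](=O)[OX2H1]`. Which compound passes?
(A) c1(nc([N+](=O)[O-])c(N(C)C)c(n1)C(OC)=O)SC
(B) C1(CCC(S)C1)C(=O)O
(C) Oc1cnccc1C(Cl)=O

B

[CX3](=O)[OX2H1] describes an sp2 carbon double-bonded to O and single-bonded to an -OH oxygen (a carboxylic acid).
(A) has a methyl-ester group (-C(=O)OCH3) but the singly-bonded O has no H (OX2H0, not OX2H1).
(B) contains a carboxylic acid group (-C(=O)OH), which satisfies every atom and bond constraint.
(C) has an acyl chloride (-C(=O)Cl) but the carbonyl is bonded to Cl, not to an -OH oxygen.
So the answer is (B).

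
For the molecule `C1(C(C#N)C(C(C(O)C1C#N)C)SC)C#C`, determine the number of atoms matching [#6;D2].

3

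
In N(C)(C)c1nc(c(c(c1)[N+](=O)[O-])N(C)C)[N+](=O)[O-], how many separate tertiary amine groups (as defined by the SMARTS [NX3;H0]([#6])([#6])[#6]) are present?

2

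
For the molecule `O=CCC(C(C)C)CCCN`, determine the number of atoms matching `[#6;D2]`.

5

The query [#6;D2] means: any carbon bonded to exactly two heavy atoms.
Check the 11 heavy atoms by environment: 5× C (D2) → match; 2× C (D3) → no; 1× N (D1) → no; 1× O (D1) → no; 2× C (D1) → no.
That gives 5 matching atoms.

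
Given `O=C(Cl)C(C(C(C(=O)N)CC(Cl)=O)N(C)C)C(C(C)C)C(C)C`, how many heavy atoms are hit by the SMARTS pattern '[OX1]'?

The query [OX1] means: aliphatic oxygen with one total connection — typically a carbonyl =O or an oxide.
Check the 23 heavy atoms by environment: 13× C (X4) → no; 3× C (X3) → no; 3× O (X1) → match; 2× Cl (X1) → no; 2× N (X3) → no.
That gives 3 matching atoms.

3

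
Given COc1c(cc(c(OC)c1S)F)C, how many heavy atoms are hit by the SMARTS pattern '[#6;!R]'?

3

The query [#6;!R] means: carbon not in any ring.
Check the 13 heavy atoms by environment: 6× c (aromatic, in 6-ring) → no; 2× O (acyclic) → no; 3× C (acyclic) → match; 1× F (acyclic) → no; 1× S (acyclic) → no.
That gives 3 matching atoms.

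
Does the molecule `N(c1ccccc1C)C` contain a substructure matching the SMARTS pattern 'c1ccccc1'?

Yes

The pattern c1ccccc1 describes six aromatic carbons in a ring — a benzene ring.
The required atom environment is present in the molecule, so the pattern matches.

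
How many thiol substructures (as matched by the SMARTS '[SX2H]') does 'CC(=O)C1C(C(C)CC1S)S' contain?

[SX2H] is the SMARTS for a thiol: an aliphatic sulfur with two connections, one being H.
The molecule carries 2 separate instances of a thiol (-SH) meeting every constraint; each maps to a distinct set of atoms, giving 2 matches.

2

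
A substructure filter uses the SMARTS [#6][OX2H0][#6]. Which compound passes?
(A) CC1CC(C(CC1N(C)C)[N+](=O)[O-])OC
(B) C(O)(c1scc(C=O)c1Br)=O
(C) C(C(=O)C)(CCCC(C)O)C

A

[#6][OX2H0][#6] describes an aliphatic oxygen bridging two carbons with no H on the oxygen (an ether).
(A) contains a methoxy ether (-OCH3), which satisfies every atom and bond constraint.
(B) has a carboxylic acid group (-C(=O)OH) but the -OH oxygen has H1; the =O is OX1, not OX2.
(C) has a hydroxyl group (-OH) but the oxygen has H1, not H0 bridging two carbons.
So the answer is (A).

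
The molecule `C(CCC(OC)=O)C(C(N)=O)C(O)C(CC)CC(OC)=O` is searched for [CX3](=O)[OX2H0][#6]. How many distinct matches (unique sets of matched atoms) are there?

2

[CX3](=O)[OX2H0][#6] is the SMARTS for an ester: a carbonyl carbon bonded to an oxygen that is itself bonded to carbon (no H on that O).
The molecule carries 2 separate instances of a methyl-ester group (-C(=O)OCH3) meeting every constraint; each maps to a distinct set of atoms, giving 2 matches.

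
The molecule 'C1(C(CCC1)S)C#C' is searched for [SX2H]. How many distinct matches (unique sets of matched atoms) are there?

[SX2H] is the SMARTS for a thiol: an aliphatic sulfur with two connections, one being H.
Exactly one fragment in the molecule meets all constraints, giving 1 match.

1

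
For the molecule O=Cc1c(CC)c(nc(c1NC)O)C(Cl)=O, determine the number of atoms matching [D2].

4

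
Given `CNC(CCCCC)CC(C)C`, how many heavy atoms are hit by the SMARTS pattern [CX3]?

Check the 12 heavy atoms by environment: 11× C (X4) → no; 1× N (X3) → no.
No environment satisfies the query, so 0 matching atoms.

0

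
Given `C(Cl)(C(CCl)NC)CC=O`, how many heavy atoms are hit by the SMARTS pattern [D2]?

4

Check the 10 heavy atoms by environment: 3× C (D2) → match; 2× C (D3) → no; 1× N (D2) → match; 1× C (D1) → no; 2× Cl (D1) → no; 1× O (D1) → no.
Summing the matching environments: 3 + 1 = 4 matching atoms.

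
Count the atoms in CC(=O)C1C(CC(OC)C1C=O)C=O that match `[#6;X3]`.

The query [#6;X3] means: any carbon (aromatic or not) with three total connections.
Check the 14 heavy atoms by environment: 7× C (X4) → no; 3× C (X3) → match; 3× O (X1) → no; 1× O (X2) → no.
That gives 3 matching atoms.

3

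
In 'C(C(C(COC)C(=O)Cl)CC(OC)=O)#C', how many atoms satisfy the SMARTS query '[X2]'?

4

Check the 15 heavy atoms by environment: 6× C (X4) → no; 2× C (X3) → no; 2× O (X1) → no; 1× Cl (X1) → no; 2× O (X2) → match; 2× C (X2) → match.
Summing the matching environments: 2 + 2 = 4 matching atoms.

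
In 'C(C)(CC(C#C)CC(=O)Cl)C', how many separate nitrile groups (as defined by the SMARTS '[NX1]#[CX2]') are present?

0

[NX1]#[CX2] is the SMARTS for a nitrile: a nitrogen triple-bonded to a two-connected carbon.
No fragment in the molecule satisfies every constraint, giving 0 matches.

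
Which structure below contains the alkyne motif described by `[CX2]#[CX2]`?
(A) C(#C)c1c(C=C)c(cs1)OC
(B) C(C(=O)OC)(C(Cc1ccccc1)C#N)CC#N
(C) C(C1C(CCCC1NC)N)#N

[CX2]#[CX2] describes a carbon-carbon triple bond (an alkyne).
(A) contains an ethynyl group (-C#CH), which satisfies every atom and bond constraint.
(B) has a nitrile (-C#N) but the triple bond is C#N, not C#C.
(C) has a nitrile (-C#N) but the triple bond is C#N, not C#C.
So the answer is (A).

A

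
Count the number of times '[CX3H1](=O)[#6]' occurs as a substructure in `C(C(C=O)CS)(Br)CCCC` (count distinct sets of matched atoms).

1

[CX3H1](=O)[#6] is the SMARTS for an aldehyde: an sp2 carbon with one H, double-bonded to O and single-bonded to carbon.
Exactly one fragment in the molecule meets all constraints, giving 1 match.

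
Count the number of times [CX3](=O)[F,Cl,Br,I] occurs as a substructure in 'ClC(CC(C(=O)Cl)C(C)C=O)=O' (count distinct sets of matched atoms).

2

[CX3](=O)[F,Cl,Br,I] is the SMARTS for an acyl halide: a carbonyl carbon bonded to a halogen.
The molecule carries 2 separate instances of an acyl chloride (-C(=O)Cl) meeting every constraint; each maps to a distinct set of atoms, giving 2 matches.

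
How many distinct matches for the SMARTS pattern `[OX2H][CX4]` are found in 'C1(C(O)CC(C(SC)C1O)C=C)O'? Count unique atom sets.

[OX2H][CX4] is the SMARTS for an aliphatic alcohol: a hydroxyl oxygen bound to an sp3 (X4) carbon.
The molecule carries 3 separate instances of a hydroxyl group (-OH) meeting every constraint; each maps to a distinct set of atoms, giving 3 matches.

3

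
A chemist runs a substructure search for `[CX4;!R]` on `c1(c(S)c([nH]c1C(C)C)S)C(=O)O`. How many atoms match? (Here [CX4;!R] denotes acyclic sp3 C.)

3

Check the 13 heavy atoms by environment: 1× n (aromatic, X3, in 5-ring) → no; 4× c (aromatic, X3, in 5-ring) → no; 2× S (X2, acyclic) → no; 3× C (X4, acyclic) → match; 1× C (X3, acyclic) → no; 1× O (X1, acyclic) → no; 1× O (X2, acyclic) → no.
That gives 3 matching atoms.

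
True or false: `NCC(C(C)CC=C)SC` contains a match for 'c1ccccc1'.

The pattern c1ccccc1 describes six aromatic carbons in a ring — a benzene ring.
The closest candidate here is a methyl group (-CH3), but no six-membered all-carbon aromatic ring is present. No other fragment satisfies the full query, so there is no match.

False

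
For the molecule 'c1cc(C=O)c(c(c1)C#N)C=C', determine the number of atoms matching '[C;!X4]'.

The query [C;!X4] means: aliphatic carbon that does not have four total connections.
Check the 12 heavy atoms by environment: 6× c (aromatic, X3) → no; 3× C (X3) → match; 1× O (X1) → no; 1× C (X2) → match; 1× N (X1) → no.
Summing the matching environments: 3 + 1 = 4 matching atoms.

4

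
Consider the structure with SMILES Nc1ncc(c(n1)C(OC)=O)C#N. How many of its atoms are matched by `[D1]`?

4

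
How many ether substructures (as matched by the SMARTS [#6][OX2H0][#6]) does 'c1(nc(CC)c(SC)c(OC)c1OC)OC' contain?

3

[#6][OX2H0][#6] is the SMARTS for an ether: an aliphatic oxygen bridging two carbons with no H on the oxygen.
The molecule carries 3 separate instances of a methoxy ether (-OCH3) meeting every constraint; each maps to a distinct set of atoms, giving 3 matches.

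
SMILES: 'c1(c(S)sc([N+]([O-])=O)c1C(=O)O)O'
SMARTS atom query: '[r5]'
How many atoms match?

5

The query [r5] means: r5 matches atoms in a five-membered ring.
Check the 13 heavy atoms by environment: 1× s (aromatic, in 5-ring) → match; 4× c (aromatic, in 5-ring) → match; 1× S (acyclic) → no; 1× N (charge +1, acyclic) → no; 1× O (charge -1, acyclic) → no; 4× O (acyclic) → no; 1× C (acyclic) → no.
Summing the matching environments: 1 + 4 = 5 matching atoms.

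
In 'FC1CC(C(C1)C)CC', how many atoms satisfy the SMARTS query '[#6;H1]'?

3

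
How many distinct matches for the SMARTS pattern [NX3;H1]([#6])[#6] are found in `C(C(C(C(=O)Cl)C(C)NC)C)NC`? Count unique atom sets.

[NX3;H1]([#6])[#6] is the SMARTS for a secondary amine: a trivalent nitrogen with one H, bonded to two carbons.
The molecule carries 2 separate instances of an N-methylamino group (-NHCH3) meeting every constraint; each maps to a distinct set of atoms, giving 2 matches.

2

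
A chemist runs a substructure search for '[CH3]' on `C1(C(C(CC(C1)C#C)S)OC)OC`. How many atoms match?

The query [CH3] means: aliphatic carbon with exactly three hydrogens.
Check the 13 heavy atoms by environment: 5× C (H1) → no; 2× C (H2) → no; 1× C (H0) → no; 1× S (H1) → no; 2× O (H0) → no; 2× C (H3) → match.
That gives 2 matching atoms.

2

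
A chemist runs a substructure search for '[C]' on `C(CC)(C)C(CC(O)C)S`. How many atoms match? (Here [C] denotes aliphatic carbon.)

8

The query [C] means: uppercase C matches aliphatic (non-aromatic) carbon only.
Check the 10 heavy atoms by environment: 8× C → match; 1× S → no; 1× O → no.
That gives 8 matching atoms.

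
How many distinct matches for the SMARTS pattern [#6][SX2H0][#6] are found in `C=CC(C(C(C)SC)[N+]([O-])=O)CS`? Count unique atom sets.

[#6][SX2H0][#6] is the SMARTS for a thioether: an aliphatic sulfur bridging two carbons with no H on the sulfur.
Exactly one fragment in the molecule meets all constraints, giving 1 match.

1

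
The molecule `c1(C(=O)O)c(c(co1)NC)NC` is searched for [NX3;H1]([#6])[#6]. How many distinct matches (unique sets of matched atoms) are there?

2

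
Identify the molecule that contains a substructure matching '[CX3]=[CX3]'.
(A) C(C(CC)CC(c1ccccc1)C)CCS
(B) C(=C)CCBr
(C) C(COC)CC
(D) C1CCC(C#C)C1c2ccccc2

B

[CX3]=[CX3] describes a non-aromatic C=C double bond between two sp2 carbons (an alkene).
(A) has an ethyl group (-CH2CH3) but its C-C bond is a single bond between CX4 carbons, not CX3=CX3.
(B) contains a vinyl group (-CH=CH2), which satisfies every atom and bond constraint.
(C) has an ethyl group (-CH2CH3) but its C-C bond is a single bond between CX4 carbons, not CX3=CX3.
(D) has an ethynyl group (-C#CH) but the C-C bond is a triple bond, not a double bond.
So the answer is (B).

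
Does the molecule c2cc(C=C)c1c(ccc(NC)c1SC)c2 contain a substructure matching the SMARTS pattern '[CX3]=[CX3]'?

The pattern [CX3]=[CX3] describes a non-aromatic C=C double bond between two sp2 carbons — an alkene.
The molecule carries a vinyl group (-CH=CH2), whose atoms satisfy every constraint of the query, so the pattern matches.

Yes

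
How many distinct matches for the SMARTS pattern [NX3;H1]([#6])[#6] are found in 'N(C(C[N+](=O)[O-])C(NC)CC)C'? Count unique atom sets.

2

[NX3;H1]([#6])[#6] is the SMARTS for a secondary amine: a trivalent nitrogen with one H, bonded to two carbons.
The molecule carries 2 separate instances of an N-methylamino group (-NHCH3) meeting every constraint; each maps to a distinct set of atoms, giving 2 matches.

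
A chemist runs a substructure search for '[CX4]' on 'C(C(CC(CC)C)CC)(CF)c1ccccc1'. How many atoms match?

10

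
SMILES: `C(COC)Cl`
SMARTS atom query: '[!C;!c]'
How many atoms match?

2

The query [!C;!c] means: neither aliphatic nor aromatic carbon — same as [!#6].
Check the 5 heavy atoms by environment: 3× C → no; 1× O → match; 1× Cl → match.
Summing the matching environments: 1 + 1 = 2 matching atoms.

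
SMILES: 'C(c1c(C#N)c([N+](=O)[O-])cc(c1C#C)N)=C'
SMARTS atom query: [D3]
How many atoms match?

6

Check the 16 heavy atoms by environment: 5× c (aromatic, D3) → match; 1× c (aromatic, D2) → no; 1× N (charge +1, D3) → match; 1× O (charge -1, D1) → no; 1× O (D1) → no; 2× N (D1) → no; 3× C (D2) → no; 2× C (D1) → no.
Summing the matching environments: 5 + 1 = 6 matching atoms.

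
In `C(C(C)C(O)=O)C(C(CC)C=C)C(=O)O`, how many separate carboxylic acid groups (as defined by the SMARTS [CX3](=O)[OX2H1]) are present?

2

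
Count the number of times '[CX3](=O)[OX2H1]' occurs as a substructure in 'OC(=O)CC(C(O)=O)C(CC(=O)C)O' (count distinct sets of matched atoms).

2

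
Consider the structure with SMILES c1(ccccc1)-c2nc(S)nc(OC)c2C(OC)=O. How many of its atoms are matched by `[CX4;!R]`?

2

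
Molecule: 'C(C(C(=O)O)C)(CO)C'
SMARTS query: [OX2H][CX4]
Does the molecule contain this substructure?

Yes

The pattern [OX2H][CX4] describes a hydroxyl oxygen bound to an sp3 (X4) carbon — an aliphatic alcohol.
The molecule carries a hydroxyl group (-OH), whose atoms satisfy every constraint of the query, so the pattern matches.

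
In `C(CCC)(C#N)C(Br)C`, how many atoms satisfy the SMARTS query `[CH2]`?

2

The query [CH2] means: aliphatic carbon with exactly two hydrogens.
Check the 9 heavy atoms by environment: 2× C (H2) → match; 2× C (H1) → no; 2× C (H3) → no; 1× C (H0) → no; 1× N (H0) → no; 1× Br (H0) → no.
That gives 2 matching atoms.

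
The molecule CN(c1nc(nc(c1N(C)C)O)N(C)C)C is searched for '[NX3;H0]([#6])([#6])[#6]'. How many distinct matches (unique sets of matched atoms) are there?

[NX3;H0]([#6])([#6])[#6] is the SMARTS for a tertiary amine: a trivalent nitrogen with no H, bonded to three carbons.
The molecule carries 3 separate instances of a dimethylamino group (-N(CH3)2) meeting every constraint; each maps to a distinct set of atoms, giving 3 matches.

3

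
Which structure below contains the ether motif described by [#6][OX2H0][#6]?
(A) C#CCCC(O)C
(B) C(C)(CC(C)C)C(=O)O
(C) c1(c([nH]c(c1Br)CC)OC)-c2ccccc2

C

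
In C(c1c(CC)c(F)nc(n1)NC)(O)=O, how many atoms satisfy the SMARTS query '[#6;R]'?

4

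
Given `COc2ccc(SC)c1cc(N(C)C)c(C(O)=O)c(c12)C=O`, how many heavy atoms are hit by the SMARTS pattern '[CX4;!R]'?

4

The query [CX4;!R] means: aliphatic carbon with four total connections, not in a ring.
Check the 22 heavy atoms by environment: 10× c (aromatic, X3, in 6-ring) → no; 1× N (X3, acyclic) → no; 4× C (X4, acyclic) → match; 2× C (X3, acyclic) → no; 2× O (X1, acyclic) → no; 1× S (X2, acyclic) → no; 2× O (X2, acyclic) → no.
That gives 4 matching atoms.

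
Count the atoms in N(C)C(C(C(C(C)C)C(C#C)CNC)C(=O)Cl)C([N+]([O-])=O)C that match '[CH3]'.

5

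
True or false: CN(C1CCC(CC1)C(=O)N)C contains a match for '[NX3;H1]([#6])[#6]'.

False

The pattern [NX3;H1]([#6])[#6] describes a trivalent nitrogen with one H, bonded to two carbons — a secondary amine.
The closest candidate here is a primary amide (-C(=O)NH2), but the -C(=O)NH2 nitrogen has H2, not H1. No other fragment satisfies the full query, so there is no match.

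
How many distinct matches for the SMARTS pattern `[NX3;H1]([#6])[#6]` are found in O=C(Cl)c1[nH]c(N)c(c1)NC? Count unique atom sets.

1

[NX3;H1]([#6])[#6] is the SMARTS for a secondary amine: a trivalent nitrogen with one H, bonded to two carbons.
Exactly one fragment in the molecule meets all constraints, giving 1 match.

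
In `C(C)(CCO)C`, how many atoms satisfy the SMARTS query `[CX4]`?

The query [CX4] means: C with X4: aliphatic carbon with exactly 4 total connections (bonds + H).
Check the 6 heavy atoms by environment: 5× C (X4) → match; 1× O (X2) → no.
That gives 5 matching atoms.

5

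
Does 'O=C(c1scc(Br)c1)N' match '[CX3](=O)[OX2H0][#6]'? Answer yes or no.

No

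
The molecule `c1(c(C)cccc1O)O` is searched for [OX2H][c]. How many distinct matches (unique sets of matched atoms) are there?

2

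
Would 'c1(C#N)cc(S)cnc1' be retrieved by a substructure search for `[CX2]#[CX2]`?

No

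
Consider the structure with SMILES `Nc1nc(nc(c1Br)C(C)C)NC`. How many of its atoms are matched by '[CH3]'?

Check the 13 heavy atoms by environment: 2× n (aromatic, H0) → no; 4× c (aromatic, H0) → no; 1× C (H1) → no; 3× C (H3) → match; 1× N (H1) → no; 1× Br (H0) → no; 1× N (H2) → no.
That gives 3 matching atoms.

3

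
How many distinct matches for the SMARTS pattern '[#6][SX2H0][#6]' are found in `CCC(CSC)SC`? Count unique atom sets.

[#6][SX2H0][#6] is the SMARTS for a thioether: an aliphatic sulfur bridging two carbons with no H on the sulfur.
The molecule carries 2 separate instances of a methylthio ether (-SCH3) meeting every constraint; each maps to a distinct set of atoms, giving 2 matches.

2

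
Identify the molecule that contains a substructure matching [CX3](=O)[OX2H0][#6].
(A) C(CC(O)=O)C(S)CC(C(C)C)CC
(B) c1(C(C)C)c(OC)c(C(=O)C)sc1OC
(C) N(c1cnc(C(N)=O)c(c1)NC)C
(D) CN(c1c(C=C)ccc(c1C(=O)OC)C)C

D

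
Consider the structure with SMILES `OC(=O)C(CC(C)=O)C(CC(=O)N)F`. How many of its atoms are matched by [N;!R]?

Check the 14 heavy atoms by environment: 8× C (acyclic) → no; 4× O (acyclic) → no; 1× N (acyclic) → match; 1× F (acyclic) → no.
That gives 1 matching atom.

1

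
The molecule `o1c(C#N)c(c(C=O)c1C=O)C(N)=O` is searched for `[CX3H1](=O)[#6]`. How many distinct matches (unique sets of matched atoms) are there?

2

[CX3H1](=O)[#6] is the SMARTS for an aldehyde: an sp2 carbon with one H, double-bonded to O and single-bonded to carbon.
The molecule carries 2 separate instances of an aldehyde (-CHO) meeting every constraint; each maps to a distinct set of atoms, giving 2 matches.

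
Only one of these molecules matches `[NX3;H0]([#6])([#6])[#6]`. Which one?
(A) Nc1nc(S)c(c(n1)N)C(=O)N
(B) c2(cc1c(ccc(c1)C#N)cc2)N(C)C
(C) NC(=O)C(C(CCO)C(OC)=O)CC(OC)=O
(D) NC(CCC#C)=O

[NX3;H0]([#6])([#6])[#6] describes a trivalent nitrogen with no H, bonded to three carbons (a tertiary amine).
(A) has a primary amide (-C(=O)NH2) but the amide nitrogen has H2 and only one carbon neighbour.
(B) contains a dimethylamino group (-N(CH3)2), which satisfies every atom and bond constraint.
(C) has a primary amide (-C(=O)NH2) but the amide nitrogen has H2 and only one carbon neighbour.
(D) has a primary amide (-C(=O)NH2) but the amide nitrogen has H2 and only one carbon neighbour.
So the answer is (B).

B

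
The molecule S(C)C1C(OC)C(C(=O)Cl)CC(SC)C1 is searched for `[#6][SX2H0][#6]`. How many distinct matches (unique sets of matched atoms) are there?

[#6][SX2H0][#6] is the SMARTS for a thioether: an aliphatic sulfur bridging two carbons with no H on the sulfur.
The molecule carries 2 separate instances of a methylthio ether (-SCH3) meeting every constraint; each maps to a distinct set of atoms, giving 2 matches.

2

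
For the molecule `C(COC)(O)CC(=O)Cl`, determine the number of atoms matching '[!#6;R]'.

0

Check the 9 heavy atoms by environment: 5× C (acyclic) → no; 3× O (acyclic) → no; 1× Cl (acyclic) → no.
No environment satisfies the query, so 0 matching atoms.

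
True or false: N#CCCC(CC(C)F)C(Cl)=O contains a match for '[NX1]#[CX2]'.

True

The pattern [NX1]#[CX2] describes a nitrogen triple-bonded to a two-connected carbon — a nitrile.
The molecule carries a nitrile (-C#N), whose atoms satisfy every constraint of the query, so the pattern matches.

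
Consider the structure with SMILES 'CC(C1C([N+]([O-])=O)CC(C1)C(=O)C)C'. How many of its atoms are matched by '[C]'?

10

Check the 14 heavy atoms by environment: 10× C → match; 2× O → no; 1× N (charge +1) → no; 1× O (charge -1) → no.
That gives 10 matching atoms.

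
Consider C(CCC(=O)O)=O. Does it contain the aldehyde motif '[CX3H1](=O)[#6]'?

The pattern [CX3H1](=O)[#6] describes an sp2 carbon with one H, double-bonded to O and single-bonded to carbon — an aldehyde.
The molecule carries an aldehyde (-CHO), whose atoms satisfy every constraint of the query, so the pattern matches.

Yes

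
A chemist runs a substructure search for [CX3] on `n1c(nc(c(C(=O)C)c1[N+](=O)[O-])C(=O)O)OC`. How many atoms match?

2

The query [CX3] means: C with X3: aliphatic carbon with exactly 3 total connections.
Check the 17 heavy atoms by environment: 2× n (aromatic, X2) → no; 4× c (aromatic, X3) → no; 2× C (X3) → match; 3× O (X1) → no; 2× C (X4) → no; 2× O (X2) → no; 1× N (charge +1, X3) → no; 1× O (charge -1, X1) → no.
That gives 2 matching atoms.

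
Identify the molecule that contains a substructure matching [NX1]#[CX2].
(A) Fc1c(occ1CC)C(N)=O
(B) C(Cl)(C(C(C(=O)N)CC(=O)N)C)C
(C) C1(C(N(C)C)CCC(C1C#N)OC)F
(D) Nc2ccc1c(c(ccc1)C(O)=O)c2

C

[NX1]#[CX2] describes a nitrogen triple-bonded to a two-connected carbon (a nitrile).
(A) has a primary amide (-C(=O)NH2) but the nitrogen is NX3, not NX1.
(B) has a primary amide (-C(=O)NH2) but the nitrogen is NX3, not NX1.
(C) contains a nitrile (-C#N), which satisfies every atom and bond constraint.
(D) has a primary amino group (-NH2) but the nitrogen is NX3 (three connections), not NX1 triple-bonded.
So the answer is (C).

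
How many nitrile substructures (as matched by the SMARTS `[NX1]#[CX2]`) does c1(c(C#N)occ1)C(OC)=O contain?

[NX1]#[CX2] is the SMARTS for a nitrile: a nitrogen triple-bonded to a two-connected carbon.
Exactly one fragment in the molecule meets all constraints, giving 1 match.

1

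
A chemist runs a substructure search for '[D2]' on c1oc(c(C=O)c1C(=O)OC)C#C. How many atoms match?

5

The query [D2] means: atom with exactly two heavy-atom neighbours.
Check the 13 heavy atoms by environment: 1× o (aromatic, D2) → match; 1× c (aromatic, D2) → match; 3× c (aromatic, D3) → no; 1× C (D3) → no; 2× O (D1) → no; 1× O (D2) → match; 2× C (D1) → no; 2× C (D2) → match.
Summing the matching environments: 1 + 1 + 1 + 2 = 5 matching atoms.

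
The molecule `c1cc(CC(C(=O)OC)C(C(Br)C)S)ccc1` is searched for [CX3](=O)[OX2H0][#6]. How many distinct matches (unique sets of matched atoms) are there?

[CX3](=O)[OX2H0][#6] is the SMARTS for an ester: a carbonyl carbon bonded to an oxygen that is itself bonded to carbon (no H on that O).
Exactly one fragment in the molecule meets all constraints, giving 1 match.

1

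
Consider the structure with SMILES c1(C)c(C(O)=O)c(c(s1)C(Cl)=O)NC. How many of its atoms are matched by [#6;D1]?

2

Check the 14 heavy atoms by environment: 1× s (aromatic, D2) → no; 4× c (aromatic, D3) → no; 2× C (D3) → no; 3× O (D1) → no; 2× C (D1) → match; 1× N (D2) → no; 1× Cl (D1) → no.
That gives 2 matching atoms.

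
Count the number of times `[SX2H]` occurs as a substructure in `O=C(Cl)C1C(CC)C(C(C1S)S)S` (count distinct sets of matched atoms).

[SX2H] is the SMARTS for a thiol: an aliphatic sulfur with two connections, one being H.
The molecule carries 3 separate instances of a thiol (-SH) meeting every constraint; each maps to a distinct set of atoms, giving 3 matches.

3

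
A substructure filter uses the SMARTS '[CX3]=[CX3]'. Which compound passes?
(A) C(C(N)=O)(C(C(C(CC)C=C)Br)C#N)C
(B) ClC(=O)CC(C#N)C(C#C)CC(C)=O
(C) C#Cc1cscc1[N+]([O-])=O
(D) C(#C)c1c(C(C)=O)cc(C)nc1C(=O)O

A

[CX3]=[CX3] describes a non-aromatic C=C double bond between two sp2 carbons (an alkene).
(A) contains a vinyl group (-CH=CH2), which satisfies every atom and bond constraint.
(B) has an ethynyl group (-C#CH) but the C-C bond is a triple bond, not a double bond.
(C) has an ethynyl group (-C#CH) but the C-C bond is a triple bond, not a double bond.
(D) has an ethynyl group (-C#CH) but the C-C bond is a triple bond, not a double bond.
So the answer is (A).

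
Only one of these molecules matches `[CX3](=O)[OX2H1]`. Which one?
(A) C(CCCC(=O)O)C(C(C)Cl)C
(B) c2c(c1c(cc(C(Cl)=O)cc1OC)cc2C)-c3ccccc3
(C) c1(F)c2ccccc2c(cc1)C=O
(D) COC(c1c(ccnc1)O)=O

A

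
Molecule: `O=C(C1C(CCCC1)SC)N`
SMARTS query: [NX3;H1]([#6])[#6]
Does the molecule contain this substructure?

The pattern [NX3;H1]([#6])[#6] describes a trivalent nitrogen with one H, bonded to two carbons — a secondary amine.
The closest candidate here is a primary amide (-C(=O)NH2), but the -C(=O)NH2 nitrogen has H2, not H1. No other fragment satisfies the full query, so there is no match.

No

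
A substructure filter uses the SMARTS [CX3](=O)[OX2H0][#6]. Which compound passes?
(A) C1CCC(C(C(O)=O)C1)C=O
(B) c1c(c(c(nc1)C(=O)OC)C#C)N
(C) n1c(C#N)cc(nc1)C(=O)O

[CX3](=O)[OX2H0][#6] describes a carbonyl carbon bonded to an oxygen that is itself bonded to carbon (no H on that O) (an ester).
(A) has a carboxylic acid group (-C(=O)OH) but the singly-bonded O carries H (OX2H1, not H0).
(B) contains a methyl-ester group (-C(=O)OCH3), which satisfies every atom and bond constraint.
(C) has a carboxylic acid group (-C(=O)OH) but the singly-bonded O carries H (OX2H1, not H0).
So the answer is (B).

B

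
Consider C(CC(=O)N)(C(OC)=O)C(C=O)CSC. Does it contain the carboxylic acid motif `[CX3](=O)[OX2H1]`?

No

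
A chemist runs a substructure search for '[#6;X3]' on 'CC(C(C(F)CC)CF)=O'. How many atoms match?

1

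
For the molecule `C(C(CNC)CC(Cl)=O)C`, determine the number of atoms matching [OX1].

1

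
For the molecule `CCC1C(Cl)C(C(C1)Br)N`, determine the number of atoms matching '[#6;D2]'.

2

The query [#6;D2] means: any carbon bonded to exactly two heavy atoms.
Check the 10 heavy atoms by environment: 4× C (D3) → no; 2× C (D2) → match; 1× Cl (D1) → no; 1× Br (D1) → no; 1× N (D1) → no; 1× C (D1) → no.
That gives 2 matching atoms.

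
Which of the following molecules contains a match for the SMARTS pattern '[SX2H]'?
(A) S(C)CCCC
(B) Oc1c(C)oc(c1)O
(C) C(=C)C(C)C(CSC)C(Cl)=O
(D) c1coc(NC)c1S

[SX2H] describes an aliphatic sulfur with two connections, one being H (a thiol).
(A) has a methylthio ether (-SCH3) but the sulfur has H0 (bonded to two carbons), not H1.
(B) has a hydroxyl group (-OH) but it is an -OH, not an -SH.
(C) has a methylthio ether (-SCH3) but the sulfur has H0 (bonded to two carbons), not H1.
(D) contains a thiol (-SH), which satisfies every atom and bond constraint.
So the answer is (D).

D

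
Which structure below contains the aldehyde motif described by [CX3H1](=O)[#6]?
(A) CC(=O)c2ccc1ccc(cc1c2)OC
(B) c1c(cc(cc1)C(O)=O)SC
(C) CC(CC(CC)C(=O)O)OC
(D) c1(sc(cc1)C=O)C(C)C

D

[CX3H1](=O)[#6] describes an sp2 carbon with one H, double-bonded to O and single-bonded to carbon (an aldehyde).
(A) has an acetyl/ketone group (-C(=O)CH3) but the carbonyl carbon has H0 (two carbon neighbours), not H1.
(B) has a carboxylic acid group (-C(=O)OH) but the carbonyl carbon has H0 and is bonded to O, not H1.
(C) has a carboxylic acid group (-C(=O)OH) but the carbonyl carbon has H0 and is bonded to O, not H1.
(D) contains an aldehyde (-CHO), which satisfies every atom and bond constraint.
So the answer is (D).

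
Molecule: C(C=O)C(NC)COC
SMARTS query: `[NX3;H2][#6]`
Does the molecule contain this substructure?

No

The pattern [NX3;H2][#6] describes a trivalent nitrogen with two H attached to carbon — a primary amine.
The closest candidate here is an N-methylamino group (-NHCH3), but the nitrogen bears two carbons and only one H (H1), not H2. No other fragment satisfies the full query, so there is no match.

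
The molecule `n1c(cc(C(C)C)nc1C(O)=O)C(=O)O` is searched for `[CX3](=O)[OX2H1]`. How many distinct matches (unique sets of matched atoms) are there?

[CX3](=O)[OX2H1] is the SMARTS for a carboxylic acid: an sp2 carbon double-bonded to O and single-bonded to an -OH oxygen.
The molecule carries 2 separate instances of a carboxylic acid group (-C(=O)OH) meeting every constraint; each maps to a distinct set of atoms, giving 2 matches.

2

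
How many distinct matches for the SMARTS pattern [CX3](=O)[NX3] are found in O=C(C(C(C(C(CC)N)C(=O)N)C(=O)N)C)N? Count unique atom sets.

3

[CX3](=O)[NX3] is the SMARTS for an amide: a carbonyl carbon bonded to a trivalent nitrogen.
The molecule carries 3 separate instances of a primary amide (-C(=O)NH2) meeting every constraint; each maps to a distinct set of atoms, giving 3 matches.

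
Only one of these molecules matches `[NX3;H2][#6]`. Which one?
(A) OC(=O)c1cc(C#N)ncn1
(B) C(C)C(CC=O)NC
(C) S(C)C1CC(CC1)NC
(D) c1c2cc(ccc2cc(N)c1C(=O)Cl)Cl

D

[NX3;H2][#6] describes a trivalent nitrogen with two H attached to carbon (a primary amine).
(A) has a nitrile (-C#N) but the nitrogen is NX1 (triple-bonded), not NX3 with two H.
(B) has an N-methylamino group (-NHCH3) but the nitrogen bears two carbons and only one H (H1), not H2.
(C) has an N-methylamino group (-NHCH3) but the nitrogen bears two carbons and only one H (H1), not H2.
(D) contains a primary amino group (-NH2), which satisfies every atom and bond constraint.
So the answer is (D).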